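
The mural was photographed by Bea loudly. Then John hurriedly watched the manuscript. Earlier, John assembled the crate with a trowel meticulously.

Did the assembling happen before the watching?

The narrative orders the assembling before the watching.

yes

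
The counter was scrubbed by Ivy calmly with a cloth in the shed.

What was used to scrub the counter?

a cloth

'with a cloth' marks the instrument of the scrubbing event.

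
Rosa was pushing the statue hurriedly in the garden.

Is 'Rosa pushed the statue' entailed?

yes

'push' is atelic; if Rosa was pushing the statue, then Rosa pushed the statue (for some time).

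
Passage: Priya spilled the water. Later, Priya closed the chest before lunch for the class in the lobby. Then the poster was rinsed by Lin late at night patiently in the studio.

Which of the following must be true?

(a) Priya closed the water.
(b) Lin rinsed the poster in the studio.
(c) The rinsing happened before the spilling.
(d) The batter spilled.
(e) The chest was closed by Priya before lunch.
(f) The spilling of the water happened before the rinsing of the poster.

(b), (e), (f)

(a) Not entailed — Priya closed the chest, not the water; the water belongs to the spilling event.
(b) Entailed — the original entails any weakening of itself; this just drops 'patiently', 'late at night'.
(c) Not entailed — the narrative places the spilling before the rinsing, not after.
(d) Not entailed — the water is what spilled, not the batter.
(e) Entailed — the original entails any weakening of itself; this just drops 'in the lobby', 'for the class'.
(f) Entailed — the narrative places the spilling before the rinsing.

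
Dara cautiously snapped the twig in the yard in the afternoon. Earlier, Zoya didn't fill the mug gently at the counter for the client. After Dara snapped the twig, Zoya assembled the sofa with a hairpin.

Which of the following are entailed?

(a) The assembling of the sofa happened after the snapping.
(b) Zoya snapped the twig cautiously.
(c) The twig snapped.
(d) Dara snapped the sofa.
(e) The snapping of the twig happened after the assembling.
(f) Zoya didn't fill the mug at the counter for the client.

(a), (c)

(a) Entailed — the narrative places the snapping before the assembling.
(b) Not entailed — the passage has Dara snapping the twig, not Zoya.
(c) Entailed — 'Dara snapped the twig' is causative; it entails the inchoative 'the twig snapped'.
(d) Not entailed — Dara snapped the twig, not the sofa; the sofa belongs to the assembling event.
(e) Not entailed — the narrative places the snapping before the assembling, not after.
(f) Not entailed — dropping 'gently' under negation is not valid — the original leaves open that Zoya filled the mug some other way.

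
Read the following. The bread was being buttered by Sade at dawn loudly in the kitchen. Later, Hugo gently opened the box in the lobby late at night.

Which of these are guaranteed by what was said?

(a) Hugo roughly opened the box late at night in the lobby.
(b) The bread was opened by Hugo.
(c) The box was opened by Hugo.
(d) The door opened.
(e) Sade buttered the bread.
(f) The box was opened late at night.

(a) Not entailed — 'roughly' adds a manner not in (and inconsistent with) the original.
(b) Not entailed — Hugo opened the box, not the bread; the bread belongs to the buttering event.
(c) Entailed — dropping 'gently', 'late at night', 'in the lobby' leaves a sub-description the original still satisfies.
(d) Not entailed — the box is what opened, not the door.
(e) Not entailed — 'was buttering' is progressive on an accomplishment; it does not entail the completed 'buttered'.
(f) Entailed — every conjunct here is already in the original opening event.

(c), (f)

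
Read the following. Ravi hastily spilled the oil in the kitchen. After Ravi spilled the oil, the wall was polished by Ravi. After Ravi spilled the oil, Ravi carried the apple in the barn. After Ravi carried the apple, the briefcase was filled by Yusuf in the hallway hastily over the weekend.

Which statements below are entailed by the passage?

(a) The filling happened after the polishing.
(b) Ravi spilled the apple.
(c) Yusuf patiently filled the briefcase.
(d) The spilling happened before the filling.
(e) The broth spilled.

(d)

(a) Not entailed — the narrative doesn't order the polishing relative to the filling.
(b) Not entailed — Ravi spilled the oil, not the apple; the apple belongs to the carrying event.
(c) Not entailed — 'patiently' adds a manner not in (and inconsistent with) the original.
(d) Entailed — the narrative places the spilling before the filling.
(e) Not entailed — the oil is what spilled, not the broth.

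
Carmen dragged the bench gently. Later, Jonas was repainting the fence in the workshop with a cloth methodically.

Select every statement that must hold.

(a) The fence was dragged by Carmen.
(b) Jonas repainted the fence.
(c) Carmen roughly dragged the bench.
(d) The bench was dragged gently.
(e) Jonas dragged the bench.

(a) Not entailed — Carmen dragged the bench, not the fence; the fence belongs to the repainting event.
(b) Not entailed — 'was repainting' is progressive on an accomplishment; it does not entail the completed 'repainted'.
(c) Not entailed — 'roughly' adds a manner not in (and inconsistent with) the original.
(d) Entailed — the original entails any weakening of itself; this just generalizes the agent.
(e) Not entailed — the passage has Carmen dragging the bench, not Jonas.

(d)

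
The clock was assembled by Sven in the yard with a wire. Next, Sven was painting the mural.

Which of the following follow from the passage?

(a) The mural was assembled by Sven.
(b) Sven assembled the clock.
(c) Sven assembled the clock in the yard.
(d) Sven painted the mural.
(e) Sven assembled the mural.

(b), (c)

(a) Not entailed — Sven assembled the clock, not the mural; the mural belongs to the painting event.
(b) Entailed — the original entails any weakening of itself; this just drops 'in the yard', 'with a wire'.
(c) Entailed — every conjunct here is already in the original assembling event.
(d) Not entailed — 'was painting' is progressive on an accomplishment; it does not entail the completed 'painted'.
(e) Not entailed — Sven assembled the clock, not the mural; the mural belongs to the painting event.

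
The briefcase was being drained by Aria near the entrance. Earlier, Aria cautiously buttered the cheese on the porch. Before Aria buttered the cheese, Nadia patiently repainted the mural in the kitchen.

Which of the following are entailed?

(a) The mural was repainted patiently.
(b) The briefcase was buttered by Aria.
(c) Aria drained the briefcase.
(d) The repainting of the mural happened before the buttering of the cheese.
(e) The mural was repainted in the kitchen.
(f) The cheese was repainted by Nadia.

(a) Entailed — the original entails any weakening of itself; this just drops 'in the kitchen' and generalizes the agent.
(b) Not entailed — Aria buttered the cheese, not the briefcase; the briefcase belongs to the draining event.
(c) Not entailed — 'was draining' is progressive on an accomplishment; it does not entail the completed 'drained'.
(d) Entailed — the narrative places the repainting before the buttering.
(e) Entailed — this follows by dropping conjuncts from the repainting event's description.
(f) Not entailed — Nadia repainted the mural, not the cheese; the cheese belongs to the buttering event.

(a), (d), (e)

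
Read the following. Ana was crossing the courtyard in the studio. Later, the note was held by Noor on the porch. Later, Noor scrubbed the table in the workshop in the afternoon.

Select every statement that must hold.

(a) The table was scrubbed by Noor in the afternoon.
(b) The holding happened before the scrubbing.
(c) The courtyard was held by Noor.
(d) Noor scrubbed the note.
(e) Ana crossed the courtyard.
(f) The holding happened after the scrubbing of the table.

(a), (b)

(a) Entailed — every conjunct here is already in the original scrubbing event.
(b) Entailed — the narrative places the holding before the scrubbing.
(c) Not entailed — Noor held the note, not the courtyard; the courtyard belongs to the crossing event.
(d) Not entailed — Noor scrubbed the table, not the note; the note belongs to the holding event.
(e) Not entailed — 'was crossing' is progressive on an accomplishment; it does not entail the completed 'crossed'.
(f) Not entailed — the narrative places the holding before the scrubbing, not after.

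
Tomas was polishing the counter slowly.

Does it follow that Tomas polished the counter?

'polish' is atelic; if Tomas was polishing the counter, then Tomas polished the counter (for some time).

yes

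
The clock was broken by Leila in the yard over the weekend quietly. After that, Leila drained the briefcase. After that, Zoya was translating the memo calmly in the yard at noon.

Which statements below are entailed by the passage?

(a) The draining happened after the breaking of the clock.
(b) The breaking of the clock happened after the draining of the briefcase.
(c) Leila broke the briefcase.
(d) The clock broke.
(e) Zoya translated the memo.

(a), (d)

(a) Entailed — the narrative places the breaking before the draining.
(b) Not entailed — the narrative places the breaking before the draining, not after.
(c) Not entailed — Leila broke the clock, not the briefcase; the briefcase belongs to the draining event.
(d) Entailed — 'Leila broke the clock' is causative; it entails the inchoative 'the clock broke'.
(e) Not entailed — 'was translating' is progressive on an accomplishment; it does not entail the completed 'translated'.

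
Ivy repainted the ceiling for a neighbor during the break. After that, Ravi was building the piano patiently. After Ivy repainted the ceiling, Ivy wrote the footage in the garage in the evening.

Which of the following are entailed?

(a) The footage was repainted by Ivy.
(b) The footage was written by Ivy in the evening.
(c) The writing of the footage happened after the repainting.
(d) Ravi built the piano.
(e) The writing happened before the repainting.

(a) Not entailed — Ivy repainted the ceiling, not the footage; the footage belongs to the writing event.
(b) Entailed — dropping 'in the garage' leaves a sub-description the original still satisfies.
(c) Entailed — the narrative places the repainting before the writing.
(d) Not entailed — 'was building' is progressive on an accomplishment; it does not entail the completed 'built'.
(e) Not entailed — the narrative places the repainting before the writing, not after.

(b), (c)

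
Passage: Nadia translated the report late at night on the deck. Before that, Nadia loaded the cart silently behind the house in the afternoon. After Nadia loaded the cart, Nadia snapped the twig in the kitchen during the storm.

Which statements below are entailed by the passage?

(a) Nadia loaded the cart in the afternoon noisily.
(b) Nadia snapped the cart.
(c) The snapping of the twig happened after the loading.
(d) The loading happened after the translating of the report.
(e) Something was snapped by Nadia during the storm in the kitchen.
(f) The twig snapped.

(c), (e), (f)

(a) Not entailed — 'noisily' adds a manner not in (and inconsistent with) the original.
(b) Not entailed — Nadia snapped the twig, not the cart; the cart belongs to the loading event.
(c) Entailed — the narrative places the loading before the snapping.
(d) Not entailed — the narrative places the loading before the translating, not after.
(e) Entailed — every conjunct here is already in the original snapping event.
(f) Entailed — 'Nadia snapped the twig' is causative; it entails the inchoative 'the twig snapped'.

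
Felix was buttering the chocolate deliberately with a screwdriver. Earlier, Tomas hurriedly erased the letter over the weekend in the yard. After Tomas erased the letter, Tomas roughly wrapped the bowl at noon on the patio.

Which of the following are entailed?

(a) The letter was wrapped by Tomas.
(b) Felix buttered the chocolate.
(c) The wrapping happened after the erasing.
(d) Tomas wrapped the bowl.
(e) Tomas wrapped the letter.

(c), (d)

(a) Not entailed — Tomas wrapped the bowl, not the letter; the letter belongs to the erasing event.
(b) Not entailed — 'was buttering' is progressive on an accomplishment; it does not entail the completed 'buttered'.
(c) Entailed — the narrative places the erasing before the wrapping.
(d) Entailed — every conjunct here is already in the original wrapping event.
(e) Not entailed — Tomas wrapped the bowl, not the letter; the letter belongs to the erasing event.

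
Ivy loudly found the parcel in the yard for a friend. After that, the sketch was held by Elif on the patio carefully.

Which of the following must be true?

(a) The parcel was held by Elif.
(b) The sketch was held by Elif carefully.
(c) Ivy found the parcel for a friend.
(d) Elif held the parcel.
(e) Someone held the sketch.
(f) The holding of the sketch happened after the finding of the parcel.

(b), (c), (e), (f)

(a) Not entailed — Elif held the sketch, not the parcel; the parcel belongs to the finding event.
(b) Entailed — the original entails any weakening of itself; this just drops 'on the patio'.
(c) Entailed — the original entails any weakening of itself; this just drops 'loudly', 'in the yard'.
(d) Not entailed — Elif held the sketch, not the parcel; the parcel belongs to the finding event.
(e) Entailed — every conjunct here is already in the original holding event.
(f) Entailed — the narrative places the finding before the holding.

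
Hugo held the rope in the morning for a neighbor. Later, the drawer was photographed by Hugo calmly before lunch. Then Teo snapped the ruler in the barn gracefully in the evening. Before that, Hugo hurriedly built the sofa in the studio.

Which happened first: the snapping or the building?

The connectives place the building before the snapping.

the building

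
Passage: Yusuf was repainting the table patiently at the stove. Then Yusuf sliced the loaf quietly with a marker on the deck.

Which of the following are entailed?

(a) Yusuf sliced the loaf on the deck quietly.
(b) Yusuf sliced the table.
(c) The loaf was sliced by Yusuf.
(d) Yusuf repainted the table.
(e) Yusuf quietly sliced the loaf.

(a) Entailed — the original entails any weakening of itself; this just drops 'with a marker'.
(b) Not entailed — Yusuf sliced the loaf, not the table; the table belongs to the repainting event.
(c) Entailed — dropping 'quietly', 'on the deck', 'with a marker' leaves a sub-description the original still satisfies.
(d) Not entailed — 'was repainting' is progressive on an accomplishment; it does not entail the completed 'repainted'.
(e) Entailed — the original entails any weakening of itself; this just drops 'on the deck', 'with a marker'.

(a), (c), (e)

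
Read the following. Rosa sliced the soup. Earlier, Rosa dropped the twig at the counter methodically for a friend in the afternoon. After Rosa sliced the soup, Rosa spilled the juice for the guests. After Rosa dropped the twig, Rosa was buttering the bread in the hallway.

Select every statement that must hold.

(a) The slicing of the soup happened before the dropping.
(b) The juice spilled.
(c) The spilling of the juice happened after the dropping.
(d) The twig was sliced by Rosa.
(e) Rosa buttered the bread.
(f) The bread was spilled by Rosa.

(b), (c)

(a) Not entailed — the narrative places the dropping before the slicing, not after.
(b) Entailed — 'Rosa spilled the juice' is causative; it entails the inchoative 'the juice spilled'.
(c) Entailed — the narrative places the dropping before the spilling.
(d) Not entailed — Rosa sliced the soup, not the twig; the twig belongs to the dropping event.
(e) Not entailed — 'was buttering' is progressive on an accomplishment; it does not entail the completed 'buttered'.
(f) Not entailed — Rosa spilled the juice, not the bread; the bread belongs to the buttering event.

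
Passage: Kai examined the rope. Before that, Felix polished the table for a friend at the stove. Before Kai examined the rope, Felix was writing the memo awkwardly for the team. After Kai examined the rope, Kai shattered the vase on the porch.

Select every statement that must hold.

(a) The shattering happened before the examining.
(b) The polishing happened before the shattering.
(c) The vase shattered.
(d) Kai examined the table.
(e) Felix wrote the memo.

(a) Not entailed — the narrative places the examining before the shattering, not after.
(b) Entailed — the narrative places the polishing before the shattering.
(c) Entailed — 'Kai shattered the vase' is causative; it entails the inchoative 'the vase shattered'.
(d) Not entailed — Kai examined the rope, not the table; the table belongs to the polishing event.
(e) Not entailed — 'was writing' is progressive on an accomplishment; it does not entail the completed 'wrote'.

(b), (c)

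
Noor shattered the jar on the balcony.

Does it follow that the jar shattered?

'Noor shattered the jar' is the causative; it entails the inchoative 'the jar shattered'.

yes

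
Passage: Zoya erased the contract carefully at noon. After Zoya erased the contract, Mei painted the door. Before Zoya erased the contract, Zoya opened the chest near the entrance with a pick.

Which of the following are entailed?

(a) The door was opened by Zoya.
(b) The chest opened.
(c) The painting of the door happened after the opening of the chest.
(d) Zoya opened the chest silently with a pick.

(b), (c)

(a) Not entailed — Zoya opened the chest, not the door; the door belongs to the painting event.
(b) Entailed — 'Zoya opened the chest' is causative; it entails the inchoative 'the chest opened'.
(c) Entailed — the narrative places the opening before the painting.
(d) Not entailed — 'silently' adds information not in the original event.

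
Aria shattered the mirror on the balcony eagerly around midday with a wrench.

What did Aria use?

a wrench

'with a wrench' marks the instrument of the shattering event.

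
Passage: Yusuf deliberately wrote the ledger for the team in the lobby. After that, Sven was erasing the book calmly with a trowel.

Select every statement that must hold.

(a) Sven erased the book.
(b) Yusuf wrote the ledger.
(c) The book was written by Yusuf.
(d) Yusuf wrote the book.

(a) Not entailed — 'was erasing' is progressive on an accomplishment; it does not entail the completed 'erased'.
(b) Entailed — this follows by dropping conjuncts from the writing event's description.
(c) Not entailed — Yusuf wrote the ledger, not the book; the book belongs to the erasing event.
(d) Not entailed — Yusuf wrote the ledger, not the book; the book belongs to the erasing event.

(b)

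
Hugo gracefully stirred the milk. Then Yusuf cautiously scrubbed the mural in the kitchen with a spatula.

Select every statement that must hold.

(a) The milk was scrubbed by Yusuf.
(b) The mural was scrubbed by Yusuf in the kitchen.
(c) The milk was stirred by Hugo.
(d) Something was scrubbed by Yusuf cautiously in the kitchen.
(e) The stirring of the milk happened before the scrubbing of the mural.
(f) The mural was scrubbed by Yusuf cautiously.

(b), (c), (d), (e), (f)

(a) Not entailed — Yusuf scrubbed the mural, not the milk; the milk belongs to the stirring event.
(b) Entailed — the original entails any weakening of itself; this just drops 'with a spatula', 'cautiously'.
(c) Entailed — this follows by dropping conjuncts from the stirring event's description.
(d) Entailed — every conjunct here is already in the original scrubbing event.
(e) Entailed — the narrative places the stirring before the scrubbing.
(f) Entailed — the original entails any weakening of itself; this just drops 'in the kitchen', 'with a spatula'.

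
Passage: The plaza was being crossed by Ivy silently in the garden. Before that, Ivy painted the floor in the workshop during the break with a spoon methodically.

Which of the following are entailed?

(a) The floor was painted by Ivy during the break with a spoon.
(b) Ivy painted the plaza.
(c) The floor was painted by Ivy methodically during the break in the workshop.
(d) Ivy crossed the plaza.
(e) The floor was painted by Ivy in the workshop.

(a) Entailed — this follows by dropping conjuncts from the painting event's description.
(b) Not entailed — Ivy painted the floor, not the plaza; the plaza belongs to the crossing event.
(c) Entailed — the original entails any weakening of itself; this just drops 'with a spoon'.
(d) Not entailed — 'was crossing' is progressive on an accomplishment; it does not entail the completed 'crossed'.
(e) Entailed — dropping 'with a spoon', 'during the break', 'methodically' leaves a sub-description the original still satisfies.

(a), (c), (e)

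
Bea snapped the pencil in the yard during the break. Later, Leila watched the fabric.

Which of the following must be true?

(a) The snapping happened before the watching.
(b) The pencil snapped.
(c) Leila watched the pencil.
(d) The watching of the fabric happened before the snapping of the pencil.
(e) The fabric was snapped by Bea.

(a) Entailed — the narrative places the snapping before the watching.
(b) Entailed — 'Bea snapped the pencil' is causative; it entails the inchoative 'the pencil snapped'.
(c) Not entailed — Leila watched the fabric, not the pencil; the pencil belongs to the snapping event.
(d) Not entailed — the narrative places the snapping before the watching, not after.
(e) Not entailed — Bea snapped the pencil, not the fabric; the fabric belongs to the watching event.

(a), (b)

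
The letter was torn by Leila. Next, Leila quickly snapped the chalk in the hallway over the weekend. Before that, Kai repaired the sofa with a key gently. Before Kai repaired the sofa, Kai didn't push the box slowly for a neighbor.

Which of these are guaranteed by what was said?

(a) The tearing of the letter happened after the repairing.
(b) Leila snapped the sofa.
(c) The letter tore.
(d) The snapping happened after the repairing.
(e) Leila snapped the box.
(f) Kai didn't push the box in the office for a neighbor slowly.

(c), (d), (f)

(a) Not entailed — the narrative doesn't order the repairing relative to the tearing.
(b) Not entailed — Leila snapped the chalk, not the sofa; the sofa belongs to the repairing event.
(c) Entailed — 'Leila tore the letter' is causative; it entails the inchoative 'the letter tore'.
(d) Entailed — the narrative places the repairing before the snapping.
(e) Not entailed — Leila snapped the chalk, not the box; the box belongs to the pushing event.
(f) Entailed — under negation, adding a further restriction is entailed: if no such pushing event occurred, none occurred in the office either.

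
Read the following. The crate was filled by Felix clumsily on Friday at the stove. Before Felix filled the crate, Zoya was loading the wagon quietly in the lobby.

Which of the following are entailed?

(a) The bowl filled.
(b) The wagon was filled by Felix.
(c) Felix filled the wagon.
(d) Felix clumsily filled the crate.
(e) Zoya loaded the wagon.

(a) Not entailed — the crate is what filled, not the bowl.
(b) Not entailed — Felix filled the crate, not the wagon; the wagon belongs to the loading event.
(c) Not entailed — Felix filled the crate, not the wagon; the wagon belongs to the loading event.
(d) Entailed — every conjunct here is already in the original filling event.
(e) Not entailed — 'was loading' is progressive on an accomplishment; it does not entail the completed 'loaded'.

(d)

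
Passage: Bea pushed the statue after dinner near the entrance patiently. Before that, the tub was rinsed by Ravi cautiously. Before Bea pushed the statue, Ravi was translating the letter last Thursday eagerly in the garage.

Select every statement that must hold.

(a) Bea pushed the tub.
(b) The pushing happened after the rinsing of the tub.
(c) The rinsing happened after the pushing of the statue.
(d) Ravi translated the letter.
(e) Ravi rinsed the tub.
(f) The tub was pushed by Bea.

(b), (e)

(a) Not entailed — Bea pushed the statue, not the tub; the tub belongs to the rinsing event.
(b) Entailed — the narrative places the rinsing before the pushing.
(c) Not entailed — the narrative places the rinsing before the pushing, not after.
(d) Not entailed — 'was translating' is progressive on an accomplishment; it does not entail the completed 'translated'.
(e) Entailed — every conjunct here is already in the original rinsing event.
(f) Not entailed — Bea pushed the statue, not the tub; the tub belongs to the rinsing event.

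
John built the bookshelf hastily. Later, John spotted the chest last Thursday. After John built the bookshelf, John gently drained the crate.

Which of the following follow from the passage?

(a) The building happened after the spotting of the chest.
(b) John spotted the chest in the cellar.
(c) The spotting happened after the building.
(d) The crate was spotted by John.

(c)

(a) Not entailed — the narrative places the building before the spotting, not after.
(b) Not entailed — 'in the cellar' adds information not in the original event.
(c) Entailed — the narrative places the building before the spotting.
(d) Not entailed — John spotted the chest, not the crate; the crate belongs to the draining event.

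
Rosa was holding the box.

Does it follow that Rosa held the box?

yes

'hold' is atelic; if Rosa was holding the box, then Rosa held the box (for some time).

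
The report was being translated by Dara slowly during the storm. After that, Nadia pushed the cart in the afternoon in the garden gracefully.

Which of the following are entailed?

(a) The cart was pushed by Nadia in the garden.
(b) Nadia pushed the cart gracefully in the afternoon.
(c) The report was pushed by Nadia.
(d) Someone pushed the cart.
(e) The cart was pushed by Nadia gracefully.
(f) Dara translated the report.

(a), (b), (d), (e)

(a) Entailed — dropping 'gracefully', 'in the afternoon' leaves a sub-description the original still satisfies.
(b) Entailed — this follows by dropping conjuncts from the pushing event's description.
(c) Not entailed — Nadia pushed the cart, not the report; the report belongs to the translating event.
(d) Entailed — this follows by dropping conjuncts from the pushing event's description.
(e) Entailed — dropping 'in the afternoon', 'in the garden' leaves a sub-description the original still satisfies.
(f) Not entailed — 'was translating' is progressive on an accomplishment; it does not entail the completed 'translated'.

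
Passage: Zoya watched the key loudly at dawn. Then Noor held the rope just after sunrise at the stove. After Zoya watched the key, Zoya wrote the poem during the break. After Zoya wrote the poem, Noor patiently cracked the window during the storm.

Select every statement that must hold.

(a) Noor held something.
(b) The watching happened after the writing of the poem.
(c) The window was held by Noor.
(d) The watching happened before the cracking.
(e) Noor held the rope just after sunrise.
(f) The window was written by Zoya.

(a) Entailed — the original entails any weakening of itself; this just drops 'at the stove', 'just after sunrise' and generalizes the patient.
(b) Not entailed — the narrative places the watching before the writing, not after.
(c) Not entailed — Noor held the rope, not the window; the window belongs to the cracking event.
(d) Entailed — the narrative places the watching before the cracking.
(e) Entailed — the original entails any weakening of itself; this just drops 'at the stove'.
(f) Not entailed — Zoya wrote the poem, not the window; the window belongs to the cracking event.

(a), (d), (e)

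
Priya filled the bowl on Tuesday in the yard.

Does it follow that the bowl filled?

'Priya filled the bowl' is the causative; it entails the inchoative 'the bowl filled'.

yes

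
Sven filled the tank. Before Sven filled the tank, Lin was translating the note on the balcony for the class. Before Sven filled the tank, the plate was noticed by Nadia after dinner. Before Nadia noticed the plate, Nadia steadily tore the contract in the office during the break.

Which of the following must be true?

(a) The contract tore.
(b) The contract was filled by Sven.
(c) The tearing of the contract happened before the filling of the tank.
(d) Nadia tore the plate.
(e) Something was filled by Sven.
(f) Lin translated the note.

(a) Entailed — 'Nadia tore the contract' is causative; it entails the inchoative 'the contract tore'.
(b) Not entailed — Sven filled the tank, not the contract; the contract belongs to the tearing event.
(c) Entailed — the narrative places the tearing before the filling.
(d) Not entailed — Nadia tore the contract, not the plate; the plate belongs to the noticing event.
(e) Entailed — the original entails any weakening of itself; this just generalizes the patient.
(f) Not entailed — 'was translating' is progressive on an accomplishment; it does not entail the completed 'translated'.

(a), (c), (e)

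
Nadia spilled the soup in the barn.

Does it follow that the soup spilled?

'Nadia spilled the soup' is the causative; it entails the inchoative 'the soup spilled'.

yes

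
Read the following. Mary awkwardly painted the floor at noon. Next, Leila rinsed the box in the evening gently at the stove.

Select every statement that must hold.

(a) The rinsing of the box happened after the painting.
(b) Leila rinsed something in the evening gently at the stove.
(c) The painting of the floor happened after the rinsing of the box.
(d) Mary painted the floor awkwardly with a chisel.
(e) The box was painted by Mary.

(a) Entailed — the narrative places the painting before the rinsing.
(b) Entailed — generalizing the patient leaves a sub-description the original still satisfies.
(c) Not entailed — the narrative places the painting before the rinsing, not after.
(d) Not entailed — 'with a chisel' adds information not in the original event.
(e) Not entailed — Mary painted the floor, not the box; the box belongs to the rinsing event.

(a), (b)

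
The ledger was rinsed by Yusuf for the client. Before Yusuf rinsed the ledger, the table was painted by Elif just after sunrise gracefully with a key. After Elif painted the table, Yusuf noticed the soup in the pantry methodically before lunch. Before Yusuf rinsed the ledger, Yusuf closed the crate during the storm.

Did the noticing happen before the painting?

The narrative orders the painting before the noticing.

no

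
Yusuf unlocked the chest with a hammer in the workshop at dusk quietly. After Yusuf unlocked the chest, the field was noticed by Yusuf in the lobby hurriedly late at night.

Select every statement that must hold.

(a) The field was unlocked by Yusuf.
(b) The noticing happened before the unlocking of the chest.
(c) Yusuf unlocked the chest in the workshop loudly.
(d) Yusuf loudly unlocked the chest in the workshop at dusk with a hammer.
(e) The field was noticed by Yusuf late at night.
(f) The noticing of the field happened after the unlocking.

(a) Not entailed — Yusuf unlocked the chest, not the field; the field belongs to the noticing event.
(b) Not entailed — the narrative places the unlocking before the noticing, not after.
(c) Not entailed — 'loudly' adds a manner not in (and inconsistent with) the original.
(d) Not entailed — 'loudly' adds a manner not in (and inconsistent with) the original.
(e) Entailed — the original entails any weakening of itself; this just drops 'in the lobby', 'hurriedly'.
(f) Entailed — the narrative places the unlocking before the noticing.

(e), (f)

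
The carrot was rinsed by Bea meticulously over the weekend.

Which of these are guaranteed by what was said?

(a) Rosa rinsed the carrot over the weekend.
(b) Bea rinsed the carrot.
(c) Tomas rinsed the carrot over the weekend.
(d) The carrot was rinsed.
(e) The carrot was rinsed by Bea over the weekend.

(a) Not entailed — the passage has Bea rinsing the carrot, not Rosa.
(b) Entailed — dropping 'over the weekend', 'meticulously' leaves a sub-description the original still satisfies.
(c) Not entailed — the passage has Bea rinsing the carrot, not Tomas.
(d) Entailed — dropping 'over the weekend', 'meticulously' and generalizing the agent leaves a sub-description the original still satisfies.
(e) Entailed — every conjunct here is already in the original rinsing event.

(b), (d), (e)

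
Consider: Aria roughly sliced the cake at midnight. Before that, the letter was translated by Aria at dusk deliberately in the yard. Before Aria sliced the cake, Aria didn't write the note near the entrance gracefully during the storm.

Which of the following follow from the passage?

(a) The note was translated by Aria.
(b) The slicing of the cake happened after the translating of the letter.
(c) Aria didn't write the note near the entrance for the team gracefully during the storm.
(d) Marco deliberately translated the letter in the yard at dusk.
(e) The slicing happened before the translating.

(a) Not entailed — Aria translated the letter, not the note; the note belongs to the writing event.
(b) Entailed — the narrative places the translating before the slicing.
(c) Entailed — under negation, adding a further restriction is entailed: if no such writing event occurred, none occurred for the team either.
(d) Not entailed — the passage has Aria translating the letter, not Marco.
(e) Not entailed — the narrative places the translating before the slicing, not after.

(b), (c)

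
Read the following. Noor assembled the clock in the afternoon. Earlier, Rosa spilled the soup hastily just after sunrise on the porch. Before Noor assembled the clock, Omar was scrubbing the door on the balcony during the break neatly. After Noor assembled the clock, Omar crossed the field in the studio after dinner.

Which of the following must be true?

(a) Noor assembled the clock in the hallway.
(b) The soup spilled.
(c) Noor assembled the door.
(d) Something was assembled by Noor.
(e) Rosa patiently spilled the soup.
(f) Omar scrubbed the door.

(a) Not entailed — 'in the hallway' adds information not in the original event.
(b) Entailed — 'Rosa spilled the soup' is causative; it entails the inchoative 'the soup spilled'.
(c) Not entailed — Noor assembled the clock, not the door; the door belongs to the scrubbing event.
(d) Entailed — this follows by dropping conjuncts from the assembling event's description.
(e) Not entailed — 'patiently' adds a manner not in (and inconsistent with) the original.
(f) Entailed — 'scrub' is an activity; 'was scrubbing' entails that some scrubbing happened, so 'scrubbed' holds.

(b), (d), (f)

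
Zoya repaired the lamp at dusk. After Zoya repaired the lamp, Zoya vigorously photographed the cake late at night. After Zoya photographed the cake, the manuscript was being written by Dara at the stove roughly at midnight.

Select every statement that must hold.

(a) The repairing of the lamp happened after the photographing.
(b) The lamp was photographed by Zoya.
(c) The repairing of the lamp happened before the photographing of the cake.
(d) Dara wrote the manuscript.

(c)

(a) Not entailed — the narrative places the repairing before the photographing, not after.
(b) Not entailed — Zoya photographed the cake, not the lamp; the lamp belongs to the repairing event.
(c) Entailed — the narrative places the repairing before the photographing.
(d) Not entailed — 'was writing' is progressive on an accomplishment; it does not entail the completed 'wrote'.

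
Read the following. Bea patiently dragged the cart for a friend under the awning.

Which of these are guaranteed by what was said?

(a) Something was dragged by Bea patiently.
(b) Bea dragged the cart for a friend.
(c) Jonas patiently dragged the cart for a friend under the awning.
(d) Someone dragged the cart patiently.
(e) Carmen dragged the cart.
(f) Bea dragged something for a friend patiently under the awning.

(a) Entailed — the original entails any weakening of itself; this just drops 'for a friend', 'under the awning' and generalizes the patient.
(b) Entailed — the original entails any weakening of itself; this just drops 'patiently', 'under the awning'.
(c) Not entailed — the passage has Bea dragging the cart, not Jonas.
(d) Entailed — every conjunct here is already in the original dragging event.
(e) Not entailed — the passage has Bea dragging the cart, not Carmen.
(f) Entailed — the original entails any weakening of itself; this just generalizes the patient.

(a), (b), (d), (f)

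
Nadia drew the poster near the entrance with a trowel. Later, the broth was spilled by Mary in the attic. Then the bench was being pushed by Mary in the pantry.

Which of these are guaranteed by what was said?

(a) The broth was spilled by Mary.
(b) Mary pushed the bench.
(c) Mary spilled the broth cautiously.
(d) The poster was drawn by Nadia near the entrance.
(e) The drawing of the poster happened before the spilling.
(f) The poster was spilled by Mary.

(a), (b), (d), (e)

(a) Entailed — the original entails any weakening of itself; this just drops 'in the attic'.
(b) Entailed — 'push' is an activity; 'was pushing' entails that some pushing happened, so 'pushed' holds.
(c) Not entailed — 'cautiously' adds information not in the original event.
(d) Entailed — dropping 'with a trowel' leaves a sub-description the original still satisfies.
(e) Entailed — the narrative places the drawing before the spilling.
(f) Not entailed — Mary spilled the broth, not the poster; the poster belongs to the drawing event.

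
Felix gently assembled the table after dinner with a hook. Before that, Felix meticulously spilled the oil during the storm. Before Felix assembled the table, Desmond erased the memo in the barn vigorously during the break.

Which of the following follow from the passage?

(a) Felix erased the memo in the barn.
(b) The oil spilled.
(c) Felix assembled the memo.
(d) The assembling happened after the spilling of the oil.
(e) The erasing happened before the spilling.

(a) Not entailed — the passage has Desmond erasing the memo, not Felix.
(b) Entailed — 'Felix spilled the oil' is causative; it entails the inchoative 'the oil spilled'.
(c) Not entailed — Felix assembled the table, not the memo; the memo belongs to the erasing event.
(d) Entailed — the narrative places the spilling before the assembling.
(e) Not entailed — the narrative doesn't order the erasing relative to the spilling.

(b), (d)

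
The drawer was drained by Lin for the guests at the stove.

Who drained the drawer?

Lin

'Lin' marks the agent of the draining event.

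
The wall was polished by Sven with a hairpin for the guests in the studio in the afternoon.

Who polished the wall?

'Sven' marks the agent of the polishing event.

Sven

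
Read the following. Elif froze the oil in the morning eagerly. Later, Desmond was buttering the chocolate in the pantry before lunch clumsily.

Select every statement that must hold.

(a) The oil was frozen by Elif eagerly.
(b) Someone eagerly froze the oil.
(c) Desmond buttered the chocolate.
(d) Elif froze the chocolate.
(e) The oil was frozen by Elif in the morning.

(a), (b), (e)

(a) Entailed — the original entails any weakening of itself; this just drops 'in the morning'.
(b) Entailed — this follows by dropping conjuncts from the freezing event's description.
(c) Not entailed — 'was buttering' is progressive on an accomplishment; it does not entail the completed 'buttered'.
(d) Not entailed — Elif froze the oil, not the chocolate; the chocolate belongs to the buttering event.
(e) Entailed — every conjunct here is already in the original freezing event.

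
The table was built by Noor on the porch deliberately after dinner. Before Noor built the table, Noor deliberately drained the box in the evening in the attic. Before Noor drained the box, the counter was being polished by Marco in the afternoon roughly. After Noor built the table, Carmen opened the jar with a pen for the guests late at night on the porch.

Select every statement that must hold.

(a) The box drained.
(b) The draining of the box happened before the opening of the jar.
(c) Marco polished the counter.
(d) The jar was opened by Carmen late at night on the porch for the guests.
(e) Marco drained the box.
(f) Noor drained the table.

(a) Entailed — 'Noor drained the box' is causative; it entails the inchoative 'the box drained'.
(b) Entailed — the narrative places the draining before the opening.
(c) Entailed — 'polish' is an activity; 'was polishing' entails that some polishing happened, so 'polished' holds.
(d) Entailed — the original entails any weakening of itself; this just drops 'with a pen'.
(e) Not entailed — the passage has Noor draining the box, not Marco.
(f) Not entailed — Noor drained the box, not the table; the table belongs to the building event.

(a), (b), (c), (d)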